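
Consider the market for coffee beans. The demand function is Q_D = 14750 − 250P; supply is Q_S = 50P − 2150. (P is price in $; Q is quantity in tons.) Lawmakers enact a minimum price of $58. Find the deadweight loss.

$2083.33

In inverse form: demand P = 59 − 0.004Q, supply P = 43 + 0.02Q.
Competitive equilibrium: 59 − 0.004Q = 43 + 0.02Q → Q* = 666.6667, P* = 56.3333.
At the floor P = 58, quantity demanded = (59 − 58)/0.004 = 250.
Sellers' marginal cost at Q' = 250: 43 + 0.02·250 = 48.
ΔQ = 666.6667 − 250 = 416.6667; wedge = 58 − 48 = 10.
Welfare loss = ½ × 416.6667 × 10 = $2083.33.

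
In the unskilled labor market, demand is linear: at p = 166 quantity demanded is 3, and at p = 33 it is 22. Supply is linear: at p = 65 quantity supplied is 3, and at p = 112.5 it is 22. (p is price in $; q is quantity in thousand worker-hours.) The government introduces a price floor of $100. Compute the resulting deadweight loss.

$6.87 thousand

Demand slope = (33 − 166)/(22 − 3) = −7, so p = 187 − 7q.
Supply slope = (112.5 − 65)/(22 − 3) = 2.5, so p = 57.5 + 2.5q.
Competitive equilibrium: 187 − 7q = 57.5 + 2.5q → q* = 13.6316, p* = 91.5789.
At the floor p = 100, quantity demanded = (187 − 100)/7 = 12.4286.
Sellers' marginal cost at q' = 12.4286: 57.5 + 2.5·12.4286 = 88.5715.
Δq = 13.6316 − 12.4286 = 1.203; wedge = 100 − 88.5715 = 11.4285.
The triangle = ½ × 1.203 × 11.4285 = $6.87 thousand.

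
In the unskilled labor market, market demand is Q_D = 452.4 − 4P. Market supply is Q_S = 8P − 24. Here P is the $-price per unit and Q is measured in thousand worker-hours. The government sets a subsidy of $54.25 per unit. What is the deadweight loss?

$3924.08 thousand

In inverse form: demand P = 113.1 − 0.25Q, supply P = 3 + 0.125Q.
Competitive equilibrium: 113.1 − 0.25Q = 3 + 0.125Q → Q* = 293.6, P* = 39.7.
The subsidy lowers effective supply by 54.25: P = 0.125Q − 51.25.
New quantity: 113.1 − 0.25Q = 0.125Q − 51.25 → Q' = 438.2667.
Overproduction ΔQ = 438.2667 − 293.6 = 144.6667; wedge = subsidy = 54.25.
The triangle = ½ × 144.6667 × 54.25 = $3924.08 thousand.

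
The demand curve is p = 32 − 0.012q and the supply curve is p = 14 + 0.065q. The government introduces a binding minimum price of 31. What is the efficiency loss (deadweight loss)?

871.26

Competitive equilibrium: 32 − 0.012q = 14 + 0.065q → q* = 233.76623, p* = 29.19481.
At the floor p = 31, quantity demanded = (32 − 31)/0.012 = 83.33333.
Sellers' marginal cost at q' = 83.33333: 14 + 0.065·83.33333 = 19.41667.
Δq = 233.76623 − 83.33333 = 150.4329; wedge = 31 − 19.41667 = 11.58333.
Welfare loss = ½ × 150.4329 × 11.58333 = 871.26.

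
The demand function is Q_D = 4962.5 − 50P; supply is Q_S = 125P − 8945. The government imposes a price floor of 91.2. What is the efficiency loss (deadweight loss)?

4814.58

In inverse form: demand P = 99.25 − 0.02Q, supply P = 71.56 + 0.008Q.
Competitive equilibrium: 99.25 − 0.02Q = 71.56 + 0.008Q → Q* = 988.9286, P* = 79.4714.
At the floor P = 91.2, quantity demanded = (99.25 − 91.2)/0.02 = 402.5.
Sellers' marginal cost at Q' = 402.5: 71.56 + 0.008·402.5 = 74.78.
ΔQ = 988.9286 − 402.5 = 586.4286; wedge = 91.2 − 74.78 = 16.42.
DWL = ½ × 586.4286 × 16.42 = 4814.58.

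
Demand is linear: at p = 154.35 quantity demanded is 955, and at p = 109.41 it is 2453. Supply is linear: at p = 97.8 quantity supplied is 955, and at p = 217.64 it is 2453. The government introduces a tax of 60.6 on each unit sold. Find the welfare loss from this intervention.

Demand slope = (109.41 − 154.35)/(2453 − 955) = −0.03, so p = 183 − 0.03q.
Supply slope = (217.64 − 97.8)/(2453 − 955) = 0.08, so p = 21.4 + 0.08q.
Competitive equilibrium: 183 − 0.03q = 21.4 + 0.08q → q* = 1469.0909, p* = 138.9273.
With the tax, the buyer price exceeds the seller price by 60.6: (183 − 0.03q) − (21.4 + 0.08q) = 60.6 → q' = 918.1818.
Δq = 1469.0909 − 918.1818 = 550.9091; the wedge equals the tax, 60.6.
The triangle = ½ × 550.9091 × 60.6 = 16692.55.

16692.55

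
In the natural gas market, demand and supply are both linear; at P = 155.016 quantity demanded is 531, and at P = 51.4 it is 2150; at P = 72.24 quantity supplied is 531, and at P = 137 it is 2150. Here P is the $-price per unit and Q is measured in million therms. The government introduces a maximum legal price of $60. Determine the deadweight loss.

Demand slope = (51.4 − 155.016)/(2150 − 531) = −0.064, so P = 189 − 0.064Q.
Supply slope = (137 − 72.24)/(2150 − 531) = 0.04, so P = 51 + 0.04Q.
Competitive equilibrium: 189 − 0.064Q = 51 + 0.04Q → Q* = 1326.9231, P* = 104.0769.
At the ceiling P = 60, quantity supplied = (60 − 51)/0.04 = 225.
Willingness to pay at Q' = 225: 189 − 0.064·225 = 174.6.
ΔQ = 1326.9231 − 225 = 1101.9231; wedge = 174.6 − 60 = 114.6.
DWL = ½ × 1101.9231 × 114.6 = $63140.19 million.

$63140.19 million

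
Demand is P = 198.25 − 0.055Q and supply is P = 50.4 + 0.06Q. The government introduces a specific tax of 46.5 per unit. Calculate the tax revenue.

40980.65

Competitive equilibrium: 198.25 − 0.055Q = 50.4 + 0.06Q → Q* = 1285.6522, P* = 127.5391.
With the tax, the buyer price exceeds the seller price by 46.5: (198.25 − 0.055Q) − (50.4 + 0.06Q) = 46.5 → Q' = 881.3043.
Tax revenue = 46.5 × 881.3043 = 40980.65.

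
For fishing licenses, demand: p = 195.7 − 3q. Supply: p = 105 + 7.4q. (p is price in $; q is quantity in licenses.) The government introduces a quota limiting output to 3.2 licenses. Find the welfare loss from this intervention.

$158.51

Competitive equilibrium: 195.7 − 3q = 105 + 7.4q → q* = 8.7212, p* = 169.5365.
At q = 3.2: demand price = 195.7 − 3·3.2 = 186.1; supply price = 105 + 7.4·3.2 = 128.68.
Δq = 8.7212 − 3.2 = 5.5212; wedge = 186.1 − 128.68 = 57.42.
Deadweight loss = ½ × 5.5212 × 57.42 = $158.51.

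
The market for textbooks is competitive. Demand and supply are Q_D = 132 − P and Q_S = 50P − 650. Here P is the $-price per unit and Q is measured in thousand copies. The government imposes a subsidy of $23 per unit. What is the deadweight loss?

$259.31 thousand

In inverse form: demand P = 132 − Q, supply P = 13 + 0.02Q.
Competitive equilibrium: 132 − Q = 13 + 0.02Q → Q* = 116.6667, P* = 15.3333.
The subsidy lowers effective supply by 23: P = 0.02Q − 10.
New quantity: 132 − Q = 0.02Q − 10 → Q' = 139.2157.
Overproduction ΔQ = 139.2157 − 116.6667 = 22.549; wedge = subsidy = 23.
Deadweight loss = ½ × 22.549 × 23 = $259.31 thousand.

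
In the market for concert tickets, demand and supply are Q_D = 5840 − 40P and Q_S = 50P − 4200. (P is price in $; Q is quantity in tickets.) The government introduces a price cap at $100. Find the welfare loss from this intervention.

$7511.11

In inverse form: demand P = 146 − 0.025Q, supply P = 84 + 0.02Q.
Competitive equilibrium: 146 − 0.025Q = 84 + 0.02Q → Q* = 1377.7778, P* = 111.5556.
At the ceiling P = 100, quantity supplied = (100 − 84)/0.02 = 800.
Willingness to pay at Q' = 800: 146 − 0.025·800 = 126.
ΔQ = 1377.7778 − 800 = 577.7778; wedge = 126 − 100 = 26.
DWL = ½ × 577.7778 × 26 = $7511.11.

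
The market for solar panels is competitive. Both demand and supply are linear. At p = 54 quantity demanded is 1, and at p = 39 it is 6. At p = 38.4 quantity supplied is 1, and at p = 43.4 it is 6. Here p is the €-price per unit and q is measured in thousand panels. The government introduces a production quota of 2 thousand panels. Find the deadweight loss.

Demand slope = (39 − 54)/(6 − 1) = −3, so p = 57 − 3q.
Supply slope = (43.4 − 38.4)/(6 − 1) = 1, so p = 37.4 + q.
Competitive equilibrium: 57 − 3q = 37.4 + q → q* = 4.9, p* = 42.3.
At q = 2: demand price = 57 − 3·2 = 51; supply price = 37.4 + 1·2 = 39.4.
Δq = 4.9 − 2 = 2.9; wedge = 51 − 39.4 = 11.6.
The triangle = ½ × 2.9 × 11.6 = €16.82 thousand.

€16.82 thousand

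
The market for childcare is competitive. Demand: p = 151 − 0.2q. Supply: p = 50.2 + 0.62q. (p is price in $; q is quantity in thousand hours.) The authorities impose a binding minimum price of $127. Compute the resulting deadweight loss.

Competitive equilibrium: 151 − 0.2q = 50.2 + 0.62q → q* = 122.9268, p* = 126.4146.
At the floor p = 127, quantity demanded = (151 − 127)/0.2 = 120.
Sellers' marginal cost at q' = 120: 50.2 + 0.62·120 = 124.6.
Δq = 122.9268 − 120 = 2.9268; wedge = 127 − 124.6 = 2.4.
The triangle = ½ × 2.9268 × 2.4 = $3.51 thousand.

$3.51 thousand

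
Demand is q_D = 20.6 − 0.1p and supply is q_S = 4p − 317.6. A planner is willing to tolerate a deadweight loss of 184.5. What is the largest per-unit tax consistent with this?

61.5

In inverse form: demand p = 206 − 10q, supply p = 79.4 + 0.25q.
Competitive equilibrium: 206 − 10q = 79.4 + 0.25q → q* = 12.3512, p* = 82.4878.
A tax t gives Δq = t/10.25 and wedge t, so DWL = t²/20.5.
t²/20.5 = 184.5 → t² = 3782.25 → t = 61.5.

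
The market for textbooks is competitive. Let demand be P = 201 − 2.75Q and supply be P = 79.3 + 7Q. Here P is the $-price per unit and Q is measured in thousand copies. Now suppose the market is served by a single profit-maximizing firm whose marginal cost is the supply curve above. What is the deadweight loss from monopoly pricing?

Competitive equilibrium: 201 − 2.75Q = 79.3 + 7Q → Q* = 12.4821, P* = 166.6744.
Marginal revenue: MR = 201 − 5.5Q. Set MR = MC: 201 − 5.5Q = 79.3 + 7Q → Q_m = 9.736.
Price P_m = 201 − 2.75·9.736 = 174.226; MC(Q_m) = 79.3 + 7·9.736 = 147.452.
Competitive Q* = 12.4821, so ΔQ = 2.7461; wedge = 174.226 − 147.452 = 26.774.
Welfare loss = ½ × 2.7461 × 26.774 = $36.76 thousand.

$36.76 thousand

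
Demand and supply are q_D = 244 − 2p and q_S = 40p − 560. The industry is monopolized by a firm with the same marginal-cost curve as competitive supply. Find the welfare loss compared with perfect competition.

2643.32

In inverse form: demand p = 122 − 0.5q, supply p = 14 + 0.025q.
Competitive equilibrium: 122 − 0.5q = 14 + 0.025q → q* = 205.71429, p* = 19.14286.
Marginal revenue: MR = 122 − q. Set MR = MC: 122 − q = 14 + 0.025q → q_m = 105.36585.
Price p_m = 122 − 0.5·105.36585 = 69.31708; MC(q_m) = 14 + 0.025·105.36585 = 16.63415.
Competitive q* = 205.71429, so Δq = 100.34844; wedge = 69.31708 − 16.63415 = 52.68293.
Welfare loss = ½ × 100.34844 × 52.68293 = 2643.32.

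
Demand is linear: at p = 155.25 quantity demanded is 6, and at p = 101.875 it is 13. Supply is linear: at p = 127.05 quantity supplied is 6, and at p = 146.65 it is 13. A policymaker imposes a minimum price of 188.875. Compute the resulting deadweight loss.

263.86

Demand slope = (101.875 − 155.25)/(13 − 6) = −7.625, so p = 201 − 7.625q.
Supply slope = (146.65 − 127.05)/(13 − 6) = 2.8, so p = 110.25 + 2.8q.
Competitive equilibrium: 201 − 7.625q = 110.25 + 2.8q → q* = 8.705, p* = 134.6241.
At the floor p = 188.875, quantity demanded = (201 − 188.875)/7.625 = 1.5902.
Sellers' marginal cost at q' = 1.5902: 110.25 + 2.8·1.5902 = 114.7026.
Δq = 8.705 − 1.5902 = 7.1148; wedge = 188.875 − 114.7026 = 74.1724.
DWL = ½ × 7.1148 × 74.1724 = 263.86.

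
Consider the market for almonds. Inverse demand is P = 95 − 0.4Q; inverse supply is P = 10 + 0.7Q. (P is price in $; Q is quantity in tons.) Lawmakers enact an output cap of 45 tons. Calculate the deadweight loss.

Competitive equilibrium: 95 − 0.4Q = 10 + 0.7Q → Q* = 77.2727, P* = 64.0909.
At Q = 45: demand price = 95 − 0.4·45 = 77; supply price = 10 + 0.7·45 = 41.5.
ΔQ = 77.2727 − 45 = 32.2727; wedge = 77 − 41.5 = 35.5.
The triangle = ½ × 32.2727 × 35.5 = $572.84.

$572.84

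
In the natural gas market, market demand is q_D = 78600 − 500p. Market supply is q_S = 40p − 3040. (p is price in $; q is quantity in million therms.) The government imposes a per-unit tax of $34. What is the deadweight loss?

$21407.41 million

In inverse form: demand p = 157.2 − 0.002q, supply p = 76 + 0.025q.
Competitive equilibrium: 157.2 − 0.002q = 76 + 0.025q → q* = 3007.4074, p* = 151.1852.
With the tax, the buyer price exceeds the seller price by 34: (157.2 − 0.002q) − (76 + 0.025q) = 34 → q' = 1748.1481.
Δq = 3007.4074 − 1748.1481 = 1259.2593; the wedge equals the tax, 34.
Deadweight loss = ½ × 1259.2593 × 34 = $21407.41 million.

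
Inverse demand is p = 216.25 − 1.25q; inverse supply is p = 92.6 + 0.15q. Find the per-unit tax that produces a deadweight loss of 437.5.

Competitive equilibrium: 216.25 − 1.25q = 92.6 + 0.15q → q* = 88.3214, p* = 105.8482.
A tax t gives Δq = t/1.4 and wedge t, so DWL = t²/2.8.
t²/2.8 = 437.5 → t² = 1225 → t = 35.

35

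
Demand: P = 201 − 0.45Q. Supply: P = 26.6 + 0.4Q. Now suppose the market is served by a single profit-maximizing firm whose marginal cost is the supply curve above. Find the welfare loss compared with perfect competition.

2143.79

Competitive equilibrium: 201 − 0.45Q = 26.6 + 0.4Q → Q* = 205.17647, P* = 108.67059.
Marginal revenue: MR = 201 − 0.9Q. Set MR = MC: 201 − 0.9Q = 26.6 + 0.4Q → Q_m = 134.15385.
Price P_m = 201 − 0.45·134.15385 = 140.63077; MC(Q_m) = 26.6 + 0.4·134.15385 = 80.26154.
Competitive Q* = 205.17647, so ΔQ = 71.02262; wedge = 140.63077 − 80.26154 = 60.36923.
DWL = ½ × 71.02262 × 60.36923 = 2143.79.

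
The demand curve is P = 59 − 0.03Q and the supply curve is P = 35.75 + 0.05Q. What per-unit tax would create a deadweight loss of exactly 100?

Competitive equilibrium: 59 − 0.03Q = 35.75 + 0.05Q → Q* = 290.625, P* = 50.2813.
A tax t gives ΔQ = t/0.08 and wedge t, so DWL = t²/0.16.
t²/0.16 = 100 → t² = 16 → t = 4.

4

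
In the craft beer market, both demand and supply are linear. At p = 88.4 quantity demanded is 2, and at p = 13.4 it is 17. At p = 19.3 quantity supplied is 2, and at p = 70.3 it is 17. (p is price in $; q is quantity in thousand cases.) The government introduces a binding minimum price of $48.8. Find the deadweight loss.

Demand slope = (13.4 − 88.4)/(17 − 2) = −5, so p = 98.4 − 5q.
Supply slope = (70.3 − 19.3)/(17 − 2) = 3.4, so p = 12.5 + 3.4q.
Competitive equilibrium: 98.4 − 5q = 12.5 + 3.4q → q* = 10.2262, p* = 47.269.
At the floor p = 48.8, quantity demanded = (98.4 − 48.8)/5 = 9.92.
Sellers' marginal cost at q' = 9.92: 12.5 + 3.4·9.92 = 46.228.
Δq = 10.2262 − 9.92 = 0.3062; wedge = 48.8 − 46.228 = 2.572.
Welfare loss = ½ × 0.3062 × 2.572 = $0.39 thousand.

$0.39 thousand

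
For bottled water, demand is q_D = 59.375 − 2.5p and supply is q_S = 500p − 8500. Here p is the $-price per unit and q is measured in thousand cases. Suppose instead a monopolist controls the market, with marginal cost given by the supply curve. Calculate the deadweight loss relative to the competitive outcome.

In inverse form: demand p = 23.75 − 0.4q, supply p = 17 + 0.002q.
Competitive equilibrium: 23.75 − 0.4q = 17 + 0.002q → q* = 16.791, p* = 17.0336.
Marginal revenue: MR = 23.75 − 0.8q. Set MR = MC: 23.75 − 0.8q = 17 + 0.002q → q_m = 8.4165.
Price p_m = 23.75 − 0.4·8.4165 = 20.3834; MC(q_m) = 17 + 0.002·8.4165 = 17.0168.
Competitive q* = 16.791, so Δq = 8.3745; wedge = 20.3834 − 17.0168 = 3.3666.
Welfare loss = ½ × 8.3745 × 3.3666 = $14.10 thousand.

$14.10 thousand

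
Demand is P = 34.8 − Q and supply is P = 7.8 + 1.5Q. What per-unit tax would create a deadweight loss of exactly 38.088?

13.8

Competitive equilibrium: 34.8 − Q = 7.8 + 1.5Q → Q* = 10.8, P* = 24.
A tax t gives ΔQ = t/2.5 and wedge t, so DWL = t²/5.
t²/5 = 38.088 → t² = 190.44 → t = 13.8.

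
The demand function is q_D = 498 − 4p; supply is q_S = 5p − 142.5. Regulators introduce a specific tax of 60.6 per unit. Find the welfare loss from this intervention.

In inverse form: demand p = 124.5 − 0.25q, supply p = 28.5 + 0.2q.
Competitive equilibrium: 124.5 − 0.25q = 28.5 + 0.2q → q* = 213.3333, p* = 71.1667.
With the tax, the buyer price exceeds the seller price by 60.6: (124.5 − 0.25q) − (28.5 + 0.2q) = 60.6 → q' = 78.6667.
Δq = 213.3333 − 78.6667 = 134.6666; the wedge equals the tax, 60.6.
The triangle = ½ × 134.6666 × 60.6 = 4080.40.

4080.40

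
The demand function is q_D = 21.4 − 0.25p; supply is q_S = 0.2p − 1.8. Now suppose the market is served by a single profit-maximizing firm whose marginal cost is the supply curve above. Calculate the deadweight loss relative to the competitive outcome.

30.86

In inverse form: demand p = 85.6 − 4q, supply p = 9 + 5q.
Competitive equilibrium: 85.6 − 4q = 9 + 5q → q* = 8.5111, p* = 51.5556.
Marginal revenue: MR = 85.6 − 8q. Set MR = MC: 85.6 − 8q = 9 + 5q → q_m = 5.8923.
Price p_m = 85.6 − 4·5.8923 = 62.0308; MC(q_m) = 9 + 5·5.8923 = 38.4615.
Competitive q* = 8.5111, so Δq = 2.6188; wedge = 62.0308 − 38.4615 = 23.5693.
Welfare loss = ½ × 2.6188 × 23.5693 = 30.86.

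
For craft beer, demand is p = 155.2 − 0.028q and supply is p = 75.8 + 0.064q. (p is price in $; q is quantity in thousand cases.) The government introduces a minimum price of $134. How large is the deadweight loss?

$515.89 thousand

Competitive equilibrium: 155.2 − 0.028q = 75.8 + 0.064q → q* = 863.0435, p* = 131.0348.
At the floor p = 134, quantity demanded = (155.2 − 134)/0.028 = 757.1429.
Sellers' marginal cost at q' = 757.1429: 75.8 + 0.064·757.1429 = 124.2571.
Δq = 863.0435 − 757.1429 = 105.9006; wedge = 134 − 124.2571 = 9.7429.
Deadweight loss = ½ × 105.9006 × 9.7429 = $515.89 thousand.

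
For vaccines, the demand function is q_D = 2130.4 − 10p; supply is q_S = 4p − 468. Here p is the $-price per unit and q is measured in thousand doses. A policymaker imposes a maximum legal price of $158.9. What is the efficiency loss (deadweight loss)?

$1996.092 thousand

In inverse form: demand p = 213.04 − 0.1q, supply p = 117 + 0.25q.
Competitive equilibrium: 213.04 − 0.1q = 117 + 0.25q → q* = 274.4, p* = 185.6.
At the ceiling p = 158.9, quantity supplied = (158.9 − 117)/0.25 = 167.6.
Willingness to pay at q' = 167.6: 213.04 − 0.1·167.6 = 196.28.
Δq = 274.4 − 167.6 = 106.8; wedge = 196.28 − 158.9 = 37.38.
Welfare loss = ½ × 106.8 × 37.38 = $1996.092 thousand.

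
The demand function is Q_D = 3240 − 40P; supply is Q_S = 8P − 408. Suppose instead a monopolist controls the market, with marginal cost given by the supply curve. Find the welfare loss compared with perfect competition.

61.22

In inverse form: demand P = 81 − 0.025Q, supply P = 51 + 0.125Q.
Competitive equilibrium: 81 − 0.025Q = 51 + 0.125Q → Q* = 200, P* = 76.
Marginal revenue: MR = 81 − 0.05Q. Set MR = MC: 81 − 0.05Q = 51 + 0.125Q → Q_m = 171.4286.
Price P_m = 81 − 0.025·171.4286 = 76.7143; MC(Q_m) = 51 + 0.125·171.4286 = 72.4286.
Competitive Q* = 200, so ΔQ = 28.5714; wedge = 76.7143 − 72.4286 = 4.2857.
Welfare loss = ½ × 28.5714 × 4.2857 = 61.22.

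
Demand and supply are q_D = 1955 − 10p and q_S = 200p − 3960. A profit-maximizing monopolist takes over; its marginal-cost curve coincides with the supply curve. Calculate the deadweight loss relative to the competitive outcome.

34979.73

In inverse form: demand p = 195.5 − 0.1q, supply p = 19.8 + 0.005q.
Competitive equilibrium: 195.5 − 0.1q = 19.8 + 0.005q → q* = 1673.33333, p* = 28.16667.
Marginal revenue: MR = 195.5 − 0.2q. Set MR = MC: 195.5 − 0.2q = 19.8 + 0.005q → q_m = 857.07317.
Price p_m = 195.5 − 0.1·857.07317 = 109.79268; MC(q_m) = 19.8 + 0.005·857.07317 = 24.08537.
Competitive q* = 1673.33333, so Δq = 816.26016; wedge = 109.79268 − 24.08537 = 85.70731.
The triangle = ½ × 816.26016 × 85.70731 = 34979.73.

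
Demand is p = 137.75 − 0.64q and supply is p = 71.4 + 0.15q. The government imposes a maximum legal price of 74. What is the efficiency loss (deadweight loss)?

Competitive equilibrium: 137.75 − 0.64q = 71.4 + 0.15q → q* = 83.9873, p* = 83.9981.
At the ceiling p = 74, quantity supplied = (74 − 71.4)/0.15 = 17.3333.
Willingness to pay at q' = 17.3333: 137.75 − 0.64·17.3333 = 126.6567.
Δq = 83.9873 − 17.3333 = 66.654; wedge = 126.6567 − 74 = 52.6567.
DWL = ½ × 66.654 × 52.6567 = 1754.89.

1754.89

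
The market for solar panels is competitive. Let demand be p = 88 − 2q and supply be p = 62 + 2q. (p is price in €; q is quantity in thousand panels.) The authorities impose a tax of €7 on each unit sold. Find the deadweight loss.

Competitive equilibrium: 88 − 2q = 62 + 2q → q* = 6.5, p* = 75.
With the tax, the buyer price exceeds the seller price by 7: (88 − 2q) − (62 + 2q) = 7 → q' = 4.75.
Δq = 6.5 − 4.75 = 1.75; the wedge equals the tax, 7.
The triangle = ½ × 1.75 × 7 = €6.125 thousand.

€6.125 thousand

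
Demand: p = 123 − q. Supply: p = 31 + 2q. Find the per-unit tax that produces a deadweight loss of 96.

24

Competitive equilibrium: 123 − q = 31 + 2q → q* = 30.6667, p* = 92.3333.
A tax t gives Δq = t/3 and wedge t, so DWL = t²/6.
t²/6 = 96 → t² = 576 → t = 24.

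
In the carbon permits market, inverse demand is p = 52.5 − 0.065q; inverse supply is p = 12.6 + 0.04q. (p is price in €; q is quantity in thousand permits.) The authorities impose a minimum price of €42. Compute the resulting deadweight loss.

€2505.59 thousand

Competitive equilibrium: 52.5 − 0.065q = 12.6 + 0.04q → q* = 380, p* = 27.8.
At the floor p = 42, quantity demanded = (52.5 − 42)/0.065 = 161.5385.
Sellers' marginal cost at q' = 161.5385: 12.6 + 0.04·161.5385 = 19.0615.
Δq = 380 − 161.5385 = 218.4615; wedge = 42 − 19.0615 = 22.9385.
DWL = ½ × 218.4615 × 22.9385 = €2505.59 thousand.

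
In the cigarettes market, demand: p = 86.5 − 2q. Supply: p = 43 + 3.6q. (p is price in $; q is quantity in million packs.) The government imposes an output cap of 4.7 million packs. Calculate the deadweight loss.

Competitive equilibrium: 86.5 − 2q = 43 + 3.6q → q* = 7.7679, p* = 70.9643.
At q = 4.7: demand price = 86.5 − 2·4.7 = 77.1; supply price = 43 + 3.6·4.7 = 59.92.
Δq = 7.7679 − 4.7 = 3.0679; wedge = 77.1 − 59.92 = 17.18.
The triangle = ½ × 3.0679 × 17.18 = $26.35 million.

$26.35 million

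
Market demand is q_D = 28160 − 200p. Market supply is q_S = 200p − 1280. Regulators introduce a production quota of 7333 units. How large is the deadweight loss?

186477.245

In inverse form: demand p = 140.8 − 0.005q, supply p = 6.4 + 0.005q.
Competitive equilibrium: 140.8 − 0.005q = 6.4 + 0.005q → q* = 13440, p* = 73.6.
At q = 7333: demand price = 140.8 − 0.005·7333 = 104.135; supply price = 6.4 + 0.005·7333 = 43.065.
Δq = 13440 − 7333 = 6107; wedge = 104.135 − 43.065 = 61.07.
DWL = ½ × 6107 × 61.07 = 186477.245.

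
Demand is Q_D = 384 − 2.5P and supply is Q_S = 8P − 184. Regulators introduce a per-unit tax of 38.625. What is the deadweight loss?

In inverse form: demand P = 153.6 − 0.4Q, supply P = 23 + 0.125Q.
Competitive equilibrium: 153.6 − 0.4Q = 23 + 0.125Q → Q* = 248.7619, P* = 54.0952.
With the tax, the buyer price exceeds the seller price by 38.625: (153.6 − 0.4Q) − (23 + 0.125Q) = 38.625 → Q' = 175.1905.
ΔQ = 248.7619 − 175.1905 = 73.5714; the wedge equals the tax, 38.625.
Welfare loss = ½ × 73.5714 × 38.625 = 1420.85.

1420.85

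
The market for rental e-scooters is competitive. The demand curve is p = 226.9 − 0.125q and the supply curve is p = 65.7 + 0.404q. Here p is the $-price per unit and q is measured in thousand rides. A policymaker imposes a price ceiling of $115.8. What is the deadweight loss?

$8638.11 thousand

Competitive equilibrium: 226.9 − 0.125q = 65.7 + 0.404q → q* = 304.7259, p* = 188.80926.
At the ceiling p = 115.8, quantity supplied = (115.8 − 65.7)/0.404 = 124.0099.
Willingness to pay at q' = 124.0099: 226.9 − 0.125·124.0099 = 211.39876.
Δq = 304.7259 − 124.0099 = 180.716; wedge = 211.39876 − 115.8 = 95.59876.
DWL = ½ × 180.716 × 95.59876 = $8638.11 thousand.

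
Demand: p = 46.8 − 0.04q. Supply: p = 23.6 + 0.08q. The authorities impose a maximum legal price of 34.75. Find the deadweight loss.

174.69

Competitive equilibrium: 46.8 − 0.04q = 23.6 + 0.08q → q* = 193.3333, p* = 39.0667.
At the ceiling p = 34.75, quantity supplied = (34.75 − 23.6)/0.08 = 139.375.
Willingness to pay at q' = 139.375: 46.8 − 0.04·139.375 = 41.225.
Δq = 193.3333 − 139.375 = 53.9583; wedge = 41.225 − 34.75 = 6.475.
Deadweight loss = ½ × 53.9583 × 6.475 = 174.69.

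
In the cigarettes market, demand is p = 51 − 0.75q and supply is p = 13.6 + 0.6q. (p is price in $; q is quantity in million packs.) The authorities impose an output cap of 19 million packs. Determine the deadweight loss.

Competitive equilibrium: 51 − 0.75q = 13.6 + 0.6q → q* = 27.7037, p* = 30.2222.
At q = 19: demand price = 51 − 0.75·19 = 36.75; supply price = 13.6 + 0.6·19 = 25.
Δq = 27.7037 − 19 = 8.7037; wedge = 36.75 − 25 = 11.75.
DWL = ½ × 8.7037 × 11.75 = $51.13 million.

$51.13 million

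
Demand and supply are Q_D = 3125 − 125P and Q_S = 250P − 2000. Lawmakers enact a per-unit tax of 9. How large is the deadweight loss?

In inverse form: demand P = 25 − 0.008Q, supply P = 8 + 0.004Q.
Competitive equilibrium: 25 − 0.008Q = 8 + 0.004Q → Q* = 1416.6667, P* = 13.6667.
With the tax, the buyer price exceeds the seller price by 9: (25 − 0.008Q) − (8 + 0.004Q) = 9 → Q' = 666.6667.
ΔQ = 1416.6667 − 666.6667 = 750; the wedge equals the tax, 9.
The triangle = ½ × 750 × 9 = 3375.

3375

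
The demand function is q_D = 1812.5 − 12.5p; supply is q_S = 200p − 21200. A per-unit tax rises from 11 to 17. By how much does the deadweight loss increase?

988.24

In inverse form: demand p = 145 − 0.08q, supply p = 106 + 0.005q.
Competitive equilibrium: 145 − 0.08q = 106 + 0.005q → q* = 458.8235, p* = 108.2941.
For a per-unit tax t: Δq = t/0.085, so DWL = ½·t·(t/0.085) = t²/0.17.
At t = 11: DWL = 711.765. At t = 17: DWL = 1700.
Increase = 1700 − 711.765 = 988.24.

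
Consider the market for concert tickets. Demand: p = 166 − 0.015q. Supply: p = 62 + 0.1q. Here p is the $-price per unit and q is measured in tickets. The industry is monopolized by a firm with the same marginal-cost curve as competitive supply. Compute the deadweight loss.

$626.09

Competitive equilibrium: 166 − 0.015q = 62 + 0.1q → q* = 904.3478, p* = 152.4348.
Marginal revenue: MR = 166 − 0.03q. Set MR = MC: 166 − 0.03q = 62 + 0.1q → q_m = 800.
Price p_m = 166 − 0.015·800 = 154; MC(q_m) = 62 + 0.1·800 = 142.
Competitive q* = 904.3478, so Δq = 104.3478; wedge = 154 − 142 = 12.
Welfare loss = ½ × 104.3478 × 12 = $626.09.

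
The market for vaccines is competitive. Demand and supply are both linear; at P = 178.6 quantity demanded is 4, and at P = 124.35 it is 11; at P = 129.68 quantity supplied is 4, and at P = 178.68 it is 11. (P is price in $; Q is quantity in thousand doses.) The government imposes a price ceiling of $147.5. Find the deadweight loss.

Demand slope = (124.35 − 178.6)/(11 − 4) = −7.75, so P = 209.6 − 7.75Q.
Supply slope = (178.68 − 129.68)/(11 − 4) = 7, so P = 101.68 + 7Q.
Competitive equilibrium: 209.6 − 7.75Q = 101.68 + 7Q → Q* = 7.3166, P* = 152.8963.
At the ceiling P = 147.5, quantity supplied = (147.5 − 101.68)/7 = 6.5457.
Willingness to pay at Q' = 6.5457: 209.6 − 7.75·6.5457 = 158.8708.
ΔQ = 7.3166 − 6.5457 = 0.7709; wedge = 158.8708 − 147.5 = 11.3708.
Deadweight loss = ½ × 0.7709 × 11.3708 = $4.38 thousand.

$4.38 thousand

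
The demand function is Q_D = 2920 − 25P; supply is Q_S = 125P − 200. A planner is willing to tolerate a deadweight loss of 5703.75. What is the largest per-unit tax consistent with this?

In inverse form: demand P = 116.8 − 0.04Q, supply P = 1.6 + 0.008Q.
Competitive equilibrium: 116.8 − 0.04Q = 1.6 + 0.008Q → Q* = 2400, P* = 20.8.
A tax t gives ΔQ = t/0.048 and wedge t, so DWL = t²/0.096.
t²/0.096 = 5703.75 → t² = 547.56 → t = 23.4.

23.4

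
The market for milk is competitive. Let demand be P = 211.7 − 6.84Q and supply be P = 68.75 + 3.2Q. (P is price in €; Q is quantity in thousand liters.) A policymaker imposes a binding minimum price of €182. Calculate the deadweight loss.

€491.61 thousand

Competitive equilibrium: 211.7 − 6.84Q = 68.75 + 3.2Q → Q* = 14.238, P* = 114.3118.
At the floor P = 182, quantity demanded = (211.7 − 182)/6.84 = 4.3421.
Sellers' marginal cost at Q' = 4.3421: 68.75 + 3.2·4.3421 = 82.6447.
ΔQ = 14.238 − 4.3421 = 9.8959; wedge = 182 − 82.6447 = 99.3553.
Welfare loss = ½ × 9.8959 × 99.3553 = €491.61 thousand.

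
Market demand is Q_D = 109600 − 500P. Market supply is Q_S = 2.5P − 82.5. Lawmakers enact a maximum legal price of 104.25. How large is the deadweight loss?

16332.99

In inverse form: demand P = 219.2 − 0.002Q, supply P = 33 + 0.4Q.
Competitive equilibrium: 219.2 − 0.002Q = 33 + 0.4Q → Q* = 463.18408, P* = 218.27363.
At the ceiling P = 104.25, quantity supplied = (104.25 − 33)/0.4 = 178.125.
Willingness to pay at Q' = 178.125: 219.2 − 0.002·178.125 = 218.84375.
ΔQ = 463.18408 − 178.125 = 285.05908; wedge = 218.84375 − 104.25 = 114.59375.
Welfare loss = ½ × 285.05908 × 114.59375 = 16332.99.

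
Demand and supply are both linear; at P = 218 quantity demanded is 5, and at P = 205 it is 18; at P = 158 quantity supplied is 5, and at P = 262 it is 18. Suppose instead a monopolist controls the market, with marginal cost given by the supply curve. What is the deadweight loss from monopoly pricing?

Demand slope = (205 − 218)/(18 − 5) = −1, so P = 223 − Q.
Supply slope = (262 − 158)/(18 − 5) = 8, so P = 118 + 8Q.
Competitive equilibrium: 223 − Q = 118 + 8Q → Q* = 11.6667, P* = 211.3333.
Marginal revenue: MR = 223 − 2Q. Set MR = MC: 223 − 2Q = 118 + 8Q → Q_m = 10.5.
Price P_m = 223 − 1·10.5 = 212.5; MC(Q_m) = 118 + 8·10.5 = 202.
Competitive Q* = 11.6667, so ΔQ = 1.1667; wedge = 212.5 − 202 = 10.5.
DWL = ½ × 1.1667 × 10.5 = 6.125.

6.125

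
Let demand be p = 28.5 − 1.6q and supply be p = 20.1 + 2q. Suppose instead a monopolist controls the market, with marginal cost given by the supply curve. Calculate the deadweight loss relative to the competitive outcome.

Competitive equilibrium: 28.5 − 1.6q = 20.1 + 2q → q* = 2.3333, p* = 24.7667.
Marginal revenue: MR = 28.5 − 3.2q. Set MR = MC: 28.5 − 3.2q = 20.1 + 2q → q_m = 1.6154.
Price p_m = 28.5 − 1.6·1.6154 = 25.9154; MC(q_m) = 20.1 + 2·1.6154 = 23.3308.
Competitive q* = 2.3333, so Δq = 0.7179; wedge = 25.9154 − 23.3308 = 2.5846.
Deadweight loss = ½ × 0.7179 × 2.5846 = 0.93.

0.93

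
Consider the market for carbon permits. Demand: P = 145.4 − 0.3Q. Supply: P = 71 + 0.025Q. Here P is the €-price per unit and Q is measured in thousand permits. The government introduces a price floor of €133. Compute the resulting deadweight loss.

€5718.36 thousand

Competitive equilibrium: 145.4 − 0.3Q = 71 + 0.025Q → Q* = 228.92308, P* = 76.72308.
At the floor P = 133, quantity demanded = (145.4 − 133)/0.3 = 41.33333.
Sellers' marginal cost at Q' = 41.33333: 71 + 0.025·41.33333 = 72.03333.
ΔQ = 228.92308 − 41.33333 = 187.58975; wedge = 133 − 72.03333 = 60.96667.
Welfare loss = ½ × 187.58975 × 60.96667 = €5718.36 thousand.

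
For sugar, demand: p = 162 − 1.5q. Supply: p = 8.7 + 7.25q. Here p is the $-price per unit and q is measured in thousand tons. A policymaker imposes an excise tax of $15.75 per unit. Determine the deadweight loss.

Competitive equilibrium: 162 − 1.5q = 8.7 + 7.25q → q* = 17.52, p* = 135.72.
With the tax, the buyer price exceeds the seller price by 15.75: (162 − 1.5q) − (8.7 + 7.25q) = 15.75 → q' = 15.72.
Δq = 17.52 − 15.72 = 1.8; the wedge equals the tax, 15.75.
Welfare loss = ½ × 1.8 × 15.75 = $14.175 thousand.

$14.175 thousand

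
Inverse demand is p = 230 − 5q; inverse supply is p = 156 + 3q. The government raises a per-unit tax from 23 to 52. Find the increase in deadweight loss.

Competitive equilibrium: 230 − 5q = 156 + 3q → q* = 9.25, p* = 183.75.
For a per-unit tax t: Δq = t/8, so DWL = ½·t·(t/8) = t²/16.
At t = 23: DWL = 33.063. At t = 52: DWL = 169.
Increase = 169 − 33.063 = 135.94.

135.94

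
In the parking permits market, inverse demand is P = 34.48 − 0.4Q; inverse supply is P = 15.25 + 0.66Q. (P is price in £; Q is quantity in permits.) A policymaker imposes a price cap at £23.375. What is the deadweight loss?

£18.02

Competitive equilibrium: 34.48 − 0.4Q = 15.25 + 0.66Q → Q* = 18.1415, P* = 27.2234.
At the ceiling P = 23.375, quantity supplied = (23.375 − 15.25)/0.66 = 12.3106.
Willingness to pay at Q' = 12.3106: 34.48 − 0.4·12.3106 = 29.5558.
ΔQ = 18.1415 − 12.3106 = 5.8309; wedge = 29.5558 − 23.375 = 6.1808.
Deadweight loss = ½ × 5.8309 × 6.1808 = £18.02.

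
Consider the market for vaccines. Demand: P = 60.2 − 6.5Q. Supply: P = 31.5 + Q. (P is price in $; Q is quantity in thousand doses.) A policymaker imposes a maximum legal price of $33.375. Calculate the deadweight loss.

$14.28 thousand

Competitive equilibrium: 60.2 − 6.5Q = 31.5 + Q → Q* = 3.8267, P* = 35.3267.
At the ceiling P = 33.375, quantity supplied = (33.375 − 31.5)/1 = 1.875.
Willingness to pay at Q' = 1.875: 60.2 − 6.5·1.875 = 48.0125.
ΔQ = 3.8267 − 1.875 = 1.9517; wedge = 48.0125 − 33.375 = 14.6375.
DWL = ½ × 1.9517 × 14.6375 = $14.28 thousand.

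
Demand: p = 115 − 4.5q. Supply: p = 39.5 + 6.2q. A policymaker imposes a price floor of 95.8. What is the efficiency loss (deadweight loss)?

Competitive equilibrium: 115 − 4.5q = 39.5 + 6.2q → q* = 7.0561, p* = 83.2477.
At the floor p = 95.8, quantity demanded = (115 − 95.8)/4.5 = 4.2667.
Sellers' marginal cost at q' = 4.2667: 39.5 + 6.2·4.2667 = 65.9535.
Δq = 7.0561 − 4.2667 = 2.7894; wedge = 95.8 − 65.9535 = 29.8465.
The triangle = ½ × 2.7894 × 29.8465 = 41.63.

41.63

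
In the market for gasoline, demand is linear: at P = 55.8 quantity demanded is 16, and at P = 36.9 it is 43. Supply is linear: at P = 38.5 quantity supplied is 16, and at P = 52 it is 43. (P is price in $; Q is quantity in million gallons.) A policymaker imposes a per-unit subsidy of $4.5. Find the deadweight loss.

$8.44 million

Demand slope = (36.9 − 55.8)/(43 − 16) = −0.7, so P = 67 − 0.7Q.
Supply slope = (52 − 38.5)/(43 − 16) = 0.5, so P = 30.5 + 0.5Q.
Competitive equilibrium: 67 − 0.7Q = 30.5 + 0.5Q → Q* = 30.4167, P* = 45.7083.
The subsidy lowers effective supply by 4.5: P = 26 + 0.5Q.
New quantity: 67 − 0.7Q = 26 + 0.5Q → Q' = 34.1667.
Overproduction ΔQ = 34.1667 − 30.4167 = 3.75; wedge = subsidy = 4.5.
Welfare loss = ½ × 3.75 × 4.5 = $8.44 million.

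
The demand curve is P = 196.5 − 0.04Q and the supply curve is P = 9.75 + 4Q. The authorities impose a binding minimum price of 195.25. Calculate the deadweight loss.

Competitive equilibrium: 196.5 − 0.04Q = 9.75 + 4Q → Q* = 46.2252, P* = 194.651.
At the floor P = 195.25, quantity demanded = (196.5 − 195.25)/0.04 = 31.25.
Sellers' marginal cost at Q' = 31.25: 9.75 + 4·31.25 = 134.75.
ΔQ = 46.2252 − 31.25 = 14.9752; wedge = 195.25 − 134.75 = 60.5.
The triangle = ½ × 14.9752 × 60.5 = 453.

453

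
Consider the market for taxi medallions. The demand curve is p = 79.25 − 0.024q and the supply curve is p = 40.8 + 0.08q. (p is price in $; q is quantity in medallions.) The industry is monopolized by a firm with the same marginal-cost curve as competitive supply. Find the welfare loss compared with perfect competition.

Competitive equilibrium: 79.25 − 0.024q = 40.8 + 0.08q → q* = 369.7115, p* = 70.3769.
Marginal revenue: MR = 79.25 − 0.048q. Set MR = MC: 79.25 − 0.048q = 40.8 + 0.08q → q_m = 300.3906.
Price p_m = 79.25 − 0.024·300.3906 = 72.0406; MC(q_m) = 40.8 + 0.08·300.3906 = 64.8312.
Competitive q* = 369.7115, so Δq = 69.3209; wedge = 72.0406 − 64.8312 = 7.2094.
Deadweight loss = ½ × 69.3209 × 7.2094 = $249.88.

$249.88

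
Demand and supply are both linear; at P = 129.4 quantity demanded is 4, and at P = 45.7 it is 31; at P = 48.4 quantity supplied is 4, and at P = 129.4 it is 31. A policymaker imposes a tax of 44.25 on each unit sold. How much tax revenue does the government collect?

443.59

Demand slope = (45.7 − 129.4)/(31 − 4) = −3.1, so P = 141.8 − 3.1Q.
Supply slope = (129.4 − 48.4)/(31 − 4) = 3, so P = 36.4 + 3Q.
Competitive equilibrium: 141.8 − 3.1Q = 36.4 + 3Q → Q* = 17.2787, P* = 88.2361.
With the tax, the buyer price exceeds the seller price by 44.25: (141.8 − 3.1Q) − (36.4 + 3Q) = 44.25 → Q' = 10.0246.
Tax revenue = 44.25 × 10.0246 = 443.59.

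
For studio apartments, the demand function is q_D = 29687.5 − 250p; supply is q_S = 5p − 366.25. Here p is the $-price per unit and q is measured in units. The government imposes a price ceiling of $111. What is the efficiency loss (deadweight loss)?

In inverse form: demand p = 118.75 − 0.004q, supply p = 73.25 + 0.2q.
Competitive equilibrium: 118.75 − 0.004q = 73.25 + 0.2q → q* = 223.0392, p* = 117.8578.
At the ceiling p = 111, quantity supplied = (111 − 73.25)/0.2 = 188.75.
Willingness to pay at q' = 188.75: 118.75 − 0.004·188.75 = 117.995.
Δq = 223.0392 − 188.75 = 34.2892; wedge = 117.995 − 111 = 6.995.
The triangle = ½ × 34.2892 × 6.995 = $119.93.

$119.93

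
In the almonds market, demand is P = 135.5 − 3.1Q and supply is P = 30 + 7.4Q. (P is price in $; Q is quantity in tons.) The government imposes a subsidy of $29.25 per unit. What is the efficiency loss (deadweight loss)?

Competitive equilibrium: 135.5 − 3.1Q = 30 + 7.4Q → Q* = 10.0476, P* = 104.3524.
The subsidy lowers effective supply by 29.25: P = 0.75 + 7.4Q.
New quantity: 135.5 − 3.1Q = 0.75 + 7.4Q → Q' = 12.8333.
Overproduction ΔQ = 12.8333 − 10.0476 = 2.7857; wedge = subsidy = 29.25.
Deadweight loss = ½ × 2.7857 × 29.25 = $40.74.

$40.74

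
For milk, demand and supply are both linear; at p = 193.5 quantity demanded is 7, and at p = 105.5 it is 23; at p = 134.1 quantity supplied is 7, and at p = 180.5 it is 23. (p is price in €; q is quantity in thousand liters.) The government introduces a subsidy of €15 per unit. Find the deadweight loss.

Demand slope = (105.5 − 193.5)/(23 − 7) = −5.5, so p = 232 − 5.5q.
Supply slope = (180.5 − 134.1)/(23 − 7) = 2.9, so p = 113.8 + 2.9q.
Competitive equilibrium: 232 − 5.5q = 113.8 + 2.9q → q* = 14.0714, p* = 154.6071.
The subsidy lowers effective supply by 15: p = 98.8 + 2.9q.
New quantity: 232 − 5.5q = 98.8 + 2.9q → q' = 15.8571.
Overproduction Δq = 15.8571 − 14.0714 = 1.7857; wedge = subsidy = 15.
The triangle = ½ × 1.7857 × 15 = €13.39 thousand.

€13.39 thousand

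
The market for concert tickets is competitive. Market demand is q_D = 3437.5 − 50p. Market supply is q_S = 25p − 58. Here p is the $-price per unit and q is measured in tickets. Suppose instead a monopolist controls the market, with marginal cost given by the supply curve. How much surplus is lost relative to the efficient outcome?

In inverse form: demand p = 68.75 − 0.02q, supply p = 2.32 + 0.04q.
Competitive equilibrium: 68.75 − 0.02q = 2.32 + 0.04q → q* = 1107.1667, p* = 46.6067.
Marginal revenue: MR = 68.75 − 0.04q. Set MR = MC: 68.75 − 0.04q = 2.32 + 0.04q → q_m = 830.375.
Price p_m = 68.75 − 0.02·830.375 = 52.1425; MC(q_m) = 2.32 + 0.04·830.375 = 35.535.
Competitive q* = 1107.1667, so Δq = 276.7917; wedge = 52.1425 − 35.535 = 16.6075.
Deadweight loss = ½ × 276.7917 × 16.6075 = $2298.41.

$2298.41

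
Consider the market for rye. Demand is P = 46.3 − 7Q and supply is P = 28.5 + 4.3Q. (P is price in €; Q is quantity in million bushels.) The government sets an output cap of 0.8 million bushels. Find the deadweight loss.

€3.40 million

Competitive equilibrium: 46.3 − 7Q = 28.5 + 4.3Q → Q* = 1.5752, P* = 35.2735.
At Q = 0.8: demand price = 46.3 − 7·0.8 = 40.7; supply price = 28.5 + 4.3·0.8 = 31.94.
ΔQ = 1.5752 − 0.8 = 0.7752; wedge = 40.7 − 31.94 = 8.76.
DWL = ½ × 0.7752 × 8.76 = €3.40 million.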